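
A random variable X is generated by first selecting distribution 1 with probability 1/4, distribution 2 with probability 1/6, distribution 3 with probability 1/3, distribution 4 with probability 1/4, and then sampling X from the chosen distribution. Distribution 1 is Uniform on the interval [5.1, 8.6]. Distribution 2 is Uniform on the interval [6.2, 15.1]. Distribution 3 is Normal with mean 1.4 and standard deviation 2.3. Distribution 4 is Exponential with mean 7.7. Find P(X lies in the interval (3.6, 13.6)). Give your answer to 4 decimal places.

0.5589

Conditional on each component, P(3.6 < X < 13.6): 1: 1; 2: 0.831461; 3: 0.169404; 4: 0.455571.
By total probability, P(3.6 < X < 13.6) = 0.25·1 + 0.166667·0.831461 + 0.333333·0.169404 + 0.25·0.455571 = 0.558938.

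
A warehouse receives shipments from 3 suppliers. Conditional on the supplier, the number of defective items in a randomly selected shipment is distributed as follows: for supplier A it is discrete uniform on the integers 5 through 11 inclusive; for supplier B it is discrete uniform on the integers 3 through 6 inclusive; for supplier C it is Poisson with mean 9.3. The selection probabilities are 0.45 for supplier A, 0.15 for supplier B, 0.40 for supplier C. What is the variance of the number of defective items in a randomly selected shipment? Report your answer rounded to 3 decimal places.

Per component, A: μ=8, E[X²]=68; B: μ=4.5, E[X²]=21.5; C: μ=9.3, E[X²]=95.79.
E[X] = 0.45·8 + 0.15·4.5 + 0.4·9.3 = 7.995.
E[X²] = 0.45·68 + 0.15·21.5 + 0.4·95.79 = 72.141.
Var(X) = E[X²] − (E[X])² = 72.141 − 63.92 = 8.22097.

8.221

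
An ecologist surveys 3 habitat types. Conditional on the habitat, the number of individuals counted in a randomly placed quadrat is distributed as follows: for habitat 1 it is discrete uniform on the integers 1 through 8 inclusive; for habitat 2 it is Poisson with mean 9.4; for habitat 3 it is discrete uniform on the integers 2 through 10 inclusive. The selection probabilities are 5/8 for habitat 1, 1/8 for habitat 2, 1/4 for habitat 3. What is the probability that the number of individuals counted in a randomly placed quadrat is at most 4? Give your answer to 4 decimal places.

0.4012

Conditional on each habitat, P(X ≤ 4): 1: 0.5; 2: 0.0428778; 3: 0.333333.
By total probability, P(X ≤ 4) = 0.625·0.5 + 0.125·0.0428778 + 0.25·0.333333 = 0.401193.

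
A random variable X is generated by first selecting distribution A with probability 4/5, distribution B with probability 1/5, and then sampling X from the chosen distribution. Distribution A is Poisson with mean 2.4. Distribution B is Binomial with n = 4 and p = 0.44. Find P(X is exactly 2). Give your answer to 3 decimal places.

Conditional on each component, P(X = 2): A: 0.261268; B: 0.364278.
By total probability, P(X = 2) = 0.8·0.261268 + 0.2·0.364278 = 0.28187.

0.282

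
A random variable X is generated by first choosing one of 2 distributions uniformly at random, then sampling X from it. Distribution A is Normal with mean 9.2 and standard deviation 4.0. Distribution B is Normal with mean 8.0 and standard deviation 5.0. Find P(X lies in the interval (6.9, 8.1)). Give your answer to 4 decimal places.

0.1020

Conditional on each component, P(6.9 < X < 8.1): A: 0.109012; B: 0.0950427.
By total probability, P(6.9 < X < 8.1) = 0.5·0.109012 + 0.5·0.0950427 = 0.102028.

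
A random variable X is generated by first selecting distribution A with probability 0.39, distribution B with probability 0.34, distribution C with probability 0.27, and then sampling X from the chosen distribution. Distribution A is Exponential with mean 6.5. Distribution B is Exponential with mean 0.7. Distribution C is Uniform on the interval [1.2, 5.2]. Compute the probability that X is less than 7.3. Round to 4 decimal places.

0.8731

Conditional on each component, P(X < 7.3): A: 0.674723; B: 0.99997; C: 1.
By total probability, P(X < 7.3) = 0.39·0.674723 + 0.34·0.99997 + 0.27·1 = 0.873132.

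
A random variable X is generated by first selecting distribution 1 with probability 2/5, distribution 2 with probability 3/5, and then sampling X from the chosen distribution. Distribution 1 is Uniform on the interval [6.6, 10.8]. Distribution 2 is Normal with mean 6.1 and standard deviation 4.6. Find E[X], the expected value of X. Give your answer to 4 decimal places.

7.1400

Component means — 1: 8.7; 2: 6.1.
E[X] = 0.4·8.7 + 0.6·6.1 = 7.14.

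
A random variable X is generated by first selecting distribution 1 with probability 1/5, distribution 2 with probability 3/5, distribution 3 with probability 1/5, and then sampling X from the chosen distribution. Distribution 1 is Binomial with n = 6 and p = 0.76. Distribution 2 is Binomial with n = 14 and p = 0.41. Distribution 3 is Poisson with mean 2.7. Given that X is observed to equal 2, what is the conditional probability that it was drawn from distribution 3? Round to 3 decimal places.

0.689

Likelihoods P(X=2 | ·): 1: 0.0287451; 2: 0.0272166; 3: 0.244964.
Posterior ∝ prior × likelihood. Numerator for 3: 0.2·0.244964 = 0.0489928.
Normalizing constant: 0.2·0.0287451 + 0.6·0.0272166 + 0.2·0.244964 = 0.0710718.
P(3 | observation) = 0.0489928 / 0.0710718 = 0.689343.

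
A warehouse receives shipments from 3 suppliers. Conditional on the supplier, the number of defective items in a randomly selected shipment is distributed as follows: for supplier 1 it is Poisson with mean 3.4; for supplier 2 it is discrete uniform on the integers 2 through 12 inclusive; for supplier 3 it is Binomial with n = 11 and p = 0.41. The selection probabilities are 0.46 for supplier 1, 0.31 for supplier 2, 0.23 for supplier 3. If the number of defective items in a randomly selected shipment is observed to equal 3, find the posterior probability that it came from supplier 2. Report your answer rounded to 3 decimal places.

0.169

Likelihoods P(X=3 | ·): 1: 0.218617; 2: 0.0909091; 3: 0.166975.
Posterior ∝ prior × likelihood. Numerator for 2: 0.31·0.0909091 = 0.0281818.
Normalizing constant: 0.46·0.218617 + 0.31·0.0909091 + 0.23·0.166975 = 0.16715.
P(2 | observation) = 0.0281818 / 0.16715 = 0.168602.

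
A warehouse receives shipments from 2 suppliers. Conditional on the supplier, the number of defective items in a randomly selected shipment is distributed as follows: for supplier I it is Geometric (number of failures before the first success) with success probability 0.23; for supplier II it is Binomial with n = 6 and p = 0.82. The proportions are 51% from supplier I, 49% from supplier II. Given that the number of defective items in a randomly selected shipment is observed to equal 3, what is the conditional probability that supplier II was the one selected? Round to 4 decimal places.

0.3705

Likelihoods P(X=3 | ·): I: 0.105003; II: 0.0643116.
Posterior ∝ prior × likelihood. Numerator for II: 0.49·0.0643116 = 0.0315127.
Normalizing constant: 0.51·0.105003 + 0.49·0.0643116 = 0.085064.
P(II | observation) = 0.0315127 / 0.085064 = 0.370458.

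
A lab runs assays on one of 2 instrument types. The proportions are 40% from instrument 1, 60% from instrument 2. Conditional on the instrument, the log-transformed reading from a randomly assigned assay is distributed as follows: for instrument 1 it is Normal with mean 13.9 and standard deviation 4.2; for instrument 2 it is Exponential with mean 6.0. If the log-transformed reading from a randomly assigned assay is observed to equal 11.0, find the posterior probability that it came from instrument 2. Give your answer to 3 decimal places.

Likelihoods f(11.0 | ·): 1: 0.0748401; 2: 0.0266466.
Posterior ∝ prior × likelihood. Numerator for 2: 0.6·0.0266466 = 0.015988.
Normalizing constant: 0.4·0.0748401 + 0.6·0.0266466 = 0.045924.
P(2 | observation) = 0.015988 / 0.045924 = 0.34814.

0.348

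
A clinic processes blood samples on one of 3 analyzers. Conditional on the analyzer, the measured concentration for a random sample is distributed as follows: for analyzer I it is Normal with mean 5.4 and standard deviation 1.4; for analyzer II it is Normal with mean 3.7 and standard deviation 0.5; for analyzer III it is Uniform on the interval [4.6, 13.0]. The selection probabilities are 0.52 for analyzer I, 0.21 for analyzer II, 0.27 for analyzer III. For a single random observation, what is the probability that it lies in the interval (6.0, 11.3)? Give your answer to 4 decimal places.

0.3441

Conditional on each analyzer, P(6.0 < X < 11.3): I: 0.334105; II: 2.11245e-06; III: 0.630952.
By total probability, P(6.0 < X < 11.3) = 0.52·0.334105 + 0.21·2.11245e-06 + 0.27·0.630952 = 0.344092.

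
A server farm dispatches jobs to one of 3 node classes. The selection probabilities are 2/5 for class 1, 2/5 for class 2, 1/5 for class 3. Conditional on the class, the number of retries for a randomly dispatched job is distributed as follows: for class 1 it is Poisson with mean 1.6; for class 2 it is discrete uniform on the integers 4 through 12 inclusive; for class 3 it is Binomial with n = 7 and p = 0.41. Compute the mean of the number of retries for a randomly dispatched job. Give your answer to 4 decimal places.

Component means — 1: 1.6; 2: 8; 3: 2.87.
E[X] = 0.4·1.6 + 0.4·8 + 0.2·2.87 = 4.414.

4.4140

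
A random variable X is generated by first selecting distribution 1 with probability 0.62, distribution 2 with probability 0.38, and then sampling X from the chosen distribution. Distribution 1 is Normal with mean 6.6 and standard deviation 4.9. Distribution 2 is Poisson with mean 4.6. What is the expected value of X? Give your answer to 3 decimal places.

5.840

Component means — 1: 6.6; 2: 4.6.
E[X] = 0.62·6.6 + 0.38·4.6 = 5.84.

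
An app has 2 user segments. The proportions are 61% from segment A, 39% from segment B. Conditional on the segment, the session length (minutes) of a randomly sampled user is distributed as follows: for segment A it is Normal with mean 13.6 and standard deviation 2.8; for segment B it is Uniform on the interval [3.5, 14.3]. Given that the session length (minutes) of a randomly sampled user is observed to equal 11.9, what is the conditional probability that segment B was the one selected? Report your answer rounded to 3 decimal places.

0.333

Likelihoods f(11.9 | ·): A: 0.118497; B: 0.0925926.
Posterior ∝ prior × likelihood. Numerator for B: 0.39·0.0925926 = 0.0361111.
Normalizing constant: 0.61·0.118497 + 0.39·0.0925926 = 0.108394.
P(B | observation) = 0.0361111 / 0.108394 = 0.333146.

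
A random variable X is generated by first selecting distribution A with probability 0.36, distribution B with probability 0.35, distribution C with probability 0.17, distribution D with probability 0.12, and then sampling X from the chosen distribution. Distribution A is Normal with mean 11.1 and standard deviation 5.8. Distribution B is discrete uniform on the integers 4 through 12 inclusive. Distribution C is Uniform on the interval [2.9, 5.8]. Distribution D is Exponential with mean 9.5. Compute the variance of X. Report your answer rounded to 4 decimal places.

30.9310

Per component, A: μ=11.1, E[X²]=156.85; B: μ=8, E[X²]=70.6667; C: μ=4.35, E[X²]=19.6233; D: μ=9.5, E[X²]=180.5.
E[X] = 0.36·11.1 + 0.35·8 + 0.17·4.35 + 0.12·9.5 = 8.6755.
E[X²] = 0.36·156.85 + 0.35·70.6667 + 0.17·19.6233 + 0.12·180.5 = 106.195.
Var(X) = E[X²] − (E[X])² = 106.195 − 75.2643 = 30.931.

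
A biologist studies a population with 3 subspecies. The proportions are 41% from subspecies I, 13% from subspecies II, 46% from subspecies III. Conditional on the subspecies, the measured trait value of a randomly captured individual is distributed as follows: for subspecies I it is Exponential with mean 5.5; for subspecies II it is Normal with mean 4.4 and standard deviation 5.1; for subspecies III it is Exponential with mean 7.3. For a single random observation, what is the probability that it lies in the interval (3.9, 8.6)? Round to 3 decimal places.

0.287

Conditional on each subspecies, P(3.9 < X < 8.6): I: 0.282718; II: 0.333946; III: 0.278242.
By total probability, P(3.9 < X < 8.6) = 0.41·0.282718 + 0.13·0.333946 + 0.46·0.278242 = 0.287319.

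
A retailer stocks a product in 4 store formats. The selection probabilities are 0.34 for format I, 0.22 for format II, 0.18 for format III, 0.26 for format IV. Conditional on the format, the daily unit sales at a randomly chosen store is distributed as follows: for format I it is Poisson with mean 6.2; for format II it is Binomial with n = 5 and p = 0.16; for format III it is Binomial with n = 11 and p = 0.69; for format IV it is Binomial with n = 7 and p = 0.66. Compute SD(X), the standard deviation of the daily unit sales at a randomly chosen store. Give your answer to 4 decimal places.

Per component, I: μ=6.2, E[X²]=44.64; II: μ=0.8, E[X²]=1.312; III: μ=7.59, E[X²]=59.961; IV: μ=4.62, E[X²]=22.9152.
E[X] = 0.34·6.2 + 0.22·0.8 + 0.18·7.59 + 0.26·4.62 = 4.8514.
E[X²] = 0.34·44.64 + 0.22·1.312 + 0.18·59.961 + 0.26·22.9152 = 32.2172.
Var(X) = E[X²] − (E[X])² = 32.2172 − 23.5361 = 8.68109.
SD(X) = √8.68109 = 2.94637.

2.9464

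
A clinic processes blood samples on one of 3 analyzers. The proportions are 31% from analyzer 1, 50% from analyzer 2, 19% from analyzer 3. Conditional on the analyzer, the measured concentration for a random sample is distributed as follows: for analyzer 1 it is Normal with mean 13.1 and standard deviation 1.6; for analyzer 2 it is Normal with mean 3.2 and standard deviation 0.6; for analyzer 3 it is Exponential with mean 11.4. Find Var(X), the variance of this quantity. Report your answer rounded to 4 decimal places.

Per component, 1: μ=13.1, E[X²]=174.17; 2: μ=3.2, E[X²]=10.6; 3: μ=11.4, E[X²]=259.92.
E[X] = 0.31·13.1 + 0.5·3.2 + 0.19·11.4 = 7.827.
E[X²] = 0.31·174.17 + 0.5·10.6 + 0.19·259.92 = 108.678.
Var(X) = E[X²] − (E[X])² = 108.678 − 61.2619 = 47.4156.

47.4156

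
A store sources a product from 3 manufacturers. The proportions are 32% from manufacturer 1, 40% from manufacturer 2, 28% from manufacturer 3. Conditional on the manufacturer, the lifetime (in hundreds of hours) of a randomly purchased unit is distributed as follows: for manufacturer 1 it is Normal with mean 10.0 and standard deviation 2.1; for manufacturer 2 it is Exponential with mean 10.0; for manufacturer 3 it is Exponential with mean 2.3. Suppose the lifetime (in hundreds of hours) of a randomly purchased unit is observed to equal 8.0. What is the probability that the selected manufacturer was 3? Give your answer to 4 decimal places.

Likelihoods f(8.0 | ·): 1: 0.120707; 2: 0.0449329; 3: 0.0134178.
Posterior ∝ prior × likelihood. Numerator for 3: 0.28·0.0134178 = 0.003757.
Normalizing constant: 0.32·0.120707 + 0.4·0.0449329 + 0.28·0.0134178 = 0.0603563.
P(3 | observation) = 0.003757 / 0.0603563 = 0.0622469.

0.0622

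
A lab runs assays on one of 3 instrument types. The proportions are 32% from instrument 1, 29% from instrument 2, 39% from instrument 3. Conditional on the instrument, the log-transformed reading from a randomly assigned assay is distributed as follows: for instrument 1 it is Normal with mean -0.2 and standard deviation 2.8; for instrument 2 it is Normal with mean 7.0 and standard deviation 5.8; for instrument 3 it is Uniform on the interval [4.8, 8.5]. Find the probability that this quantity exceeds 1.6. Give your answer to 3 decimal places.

Conditional on each instrument, P(X > 1.6): 1: 0.260158; 2: 0.824082; 3: 1.
By total probability, P(X > 1.6) = 0.32·0.260158 + 0.29·0.824082 + 0.39·1 = 0.712235.

0.712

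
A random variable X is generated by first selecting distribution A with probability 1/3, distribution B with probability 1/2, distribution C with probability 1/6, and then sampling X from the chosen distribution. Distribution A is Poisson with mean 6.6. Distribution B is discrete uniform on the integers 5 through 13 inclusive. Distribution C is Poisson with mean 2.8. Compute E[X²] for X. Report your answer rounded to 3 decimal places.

62.327

For each component E[X²] = Var + (mean)², giving A: 50.16; B: 87.6667; C: 10.64.
Overall E[X²] = 0.333333·50.16 + 0.5·87.6667 + 0.166667·10.64 = 62.3267.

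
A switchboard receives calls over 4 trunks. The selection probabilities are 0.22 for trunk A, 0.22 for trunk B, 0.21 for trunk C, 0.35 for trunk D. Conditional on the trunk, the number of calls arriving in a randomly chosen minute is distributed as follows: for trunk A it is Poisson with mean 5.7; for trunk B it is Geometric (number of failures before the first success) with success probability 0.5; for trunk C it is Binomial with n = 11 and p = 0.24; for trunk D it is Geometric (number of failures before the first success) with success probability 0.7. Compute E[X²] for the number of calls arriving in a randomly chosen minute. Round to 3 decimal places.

11.225

For each component E[X²] = Var + (mean)², giving A: 38.19; B: 3; C: 8.976; D: 0.795918.
Overall E[X²] = 0.22·38.19 + 0.22·3 + 0.21·8.976 + 0.35·0.795918 = 11.2253.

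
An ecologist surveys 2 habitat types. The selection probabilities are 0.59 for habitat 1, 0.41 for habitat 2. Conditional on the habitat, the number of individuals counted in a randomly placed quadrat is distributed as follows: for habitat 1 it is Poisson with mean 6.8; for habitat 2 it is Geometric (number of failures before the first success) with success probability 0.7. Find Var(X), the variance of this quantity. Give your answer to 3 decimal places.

Per component, 1: μ=6.8, E[X²]=53.04; 2: μ=0.428571, E[X²]=0.795918.
E[X] = 0.59·6.8 + 0.41·0.428571 = 4.18771.
E[X²] = 0.59·53.04 + 0.41·0.795918 = 31.6199.
Var(X) = E[X²] − (E[X])² = 31.6199 − 17.537 = 14.083.

14.083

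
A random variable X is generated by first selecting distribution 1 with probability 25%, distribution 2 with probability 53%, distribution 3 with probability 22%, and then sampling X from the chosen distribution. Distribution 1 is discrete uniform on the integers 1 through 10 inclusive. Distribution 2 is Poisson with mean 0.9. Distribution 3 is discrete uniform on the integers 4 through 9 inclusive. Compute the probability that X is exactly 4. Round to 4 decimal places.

0.0676

Conditional on each component, P(X = 4): 1: 0.1; 2: 0.0111146; 3: 0.166667.
By total probability, P(X = 4) = 0.25·0.1 + 0.53·0.0111146 + 0.22·0.166667 = 0.0675574.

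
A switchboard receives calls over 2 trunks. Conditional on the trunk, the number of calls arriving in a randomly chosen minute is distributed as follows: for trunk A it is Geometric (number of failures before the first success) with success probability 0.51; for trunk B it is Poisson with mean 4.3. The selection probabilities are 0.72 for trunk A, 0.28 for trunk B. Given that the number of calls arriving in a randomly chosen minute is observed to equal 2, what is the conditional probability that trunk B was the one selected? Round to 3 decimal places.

0.285

Likelihoods P(X=2 | ·): A: 0.122451; B: 0.125441.
Posterior ∝ prior × likelihood. Numerator for B: 0.28·0.125441 = 0.0351236.
Normalizing constant: 0.72·0.122451 + 0.28·0.125441 = 0.123288.
P(B | observation) = 0.0351236 / 0.123288 = 0.28489.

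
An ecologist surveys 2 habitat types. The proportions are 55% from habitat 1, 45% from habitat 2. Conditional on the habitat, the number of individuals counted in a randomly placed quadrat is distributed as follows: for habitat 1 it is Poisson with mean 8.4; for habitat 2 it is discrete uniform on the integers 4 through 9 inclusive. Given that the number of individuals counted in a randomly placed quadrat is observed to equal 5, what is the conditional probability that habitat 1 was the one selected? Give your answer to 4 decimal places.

Likelihoods P(X=5 | ·): 1: 0.0783685; 2: 0.166667.
Posterior ∝ prior × likelihood. Numerator for 1: 0.55·0.0783685 = 0.0431027.
Normalizing constant: 0.55·0.0783685 + 0.45·0.166667 = 0.118103.
P(1 | observation) = 0.0431027 / 0.118103 = 0.364959.

0.3650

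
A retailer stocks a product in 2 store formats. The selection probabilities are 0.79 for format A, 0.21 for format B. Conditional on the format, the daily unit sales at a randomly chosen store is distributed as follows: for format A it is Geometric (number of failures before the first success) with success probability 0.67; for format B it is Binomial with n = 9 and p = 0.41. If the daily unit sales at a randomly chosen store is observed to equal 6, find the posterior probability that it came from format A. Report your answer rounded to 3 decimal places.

Likelihoods P(X=6 | ·): A: 0.000865284; B: 0.081948.
Posterior ∝ prior × likelihood. Numerator for A: 0.79·0.000865284 = 0.000683574.
Normalizing constant: 0.79·0.000865284 + 0.21·0.081948 = 0.0178927.
P(A | observation) = 0.000683574 / 0.0178927 = 0.0382042.

0.038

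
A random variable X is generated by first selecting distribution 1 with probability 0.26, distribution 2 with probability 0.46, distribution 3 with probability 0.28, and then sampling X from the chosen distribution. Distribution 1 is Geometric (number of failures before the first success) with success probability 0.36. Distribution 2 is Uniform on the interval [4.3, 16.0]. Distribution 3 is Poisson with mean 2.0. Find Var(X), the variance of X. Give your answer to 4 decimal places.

24.0335

Per component, 1: μ=1.77778, E[X²]=8.09877; 2: μ=10.15, E[X²]=114.43; 3: μ=2, E[X²]=6.
E[X] = 0.26·1.77778 + 0.46·10.15 + 0.28·2 = 5.69122.
E[X²] = 0.26·8.09877 + 0.46·114.43 + 0.28·6 = 56.4235.
Var(X) = E[X²] − (E[X])² = 56.4235 − 32.39 = 24.0335.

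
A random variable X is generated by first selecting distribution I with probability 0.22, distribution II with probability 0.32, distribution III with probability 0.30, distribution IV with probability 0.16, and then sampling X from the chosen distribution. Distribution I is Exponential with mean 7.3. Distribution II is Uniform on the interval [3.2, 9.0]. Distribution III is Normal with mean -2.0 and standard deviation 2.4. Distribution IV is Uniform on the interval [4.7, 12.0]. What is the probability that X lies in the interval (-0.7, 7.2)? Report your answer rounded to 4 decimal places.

Conditional on each component, P(-0.7 < X < 7.2): I: 0.627046; II: 0.689655; III: 0.293961; IV: 0.342466.
By total probability, P(-0.7 < X < 7.2) = 0.22·0.627046 + 0.32·0.689655 + 0.3·0.293961 + 0.16·0.342466 = 0.501623.

0.5016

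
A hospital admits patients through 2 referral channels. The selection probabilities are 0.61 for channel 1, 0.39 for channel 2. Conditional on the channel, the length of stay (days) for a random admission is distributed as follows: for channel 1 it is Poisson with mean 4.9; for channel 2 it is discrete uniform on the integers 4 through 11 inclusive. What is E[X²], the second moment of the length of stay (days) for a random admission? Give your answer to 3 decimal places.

For each component E[X²] = Var + (mean)², giving 1: 28.91; 2: 61.5.
Overall E[X²] = 0.61·28.91 + 0.39·61.5 = 41.6201.

41.620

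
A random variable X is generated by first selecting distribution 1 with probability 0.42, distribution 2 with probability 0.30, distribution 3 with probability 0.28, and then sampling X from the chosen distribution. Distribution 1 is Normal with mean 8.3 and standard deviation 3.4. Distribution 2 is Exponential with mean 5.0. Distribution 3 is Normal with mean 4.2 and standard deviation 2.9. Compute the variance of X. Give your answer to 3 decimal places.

18.113

Per component, 1: μ=8.3, E[X²]=80.45; 2: μ=5, E[X²]=50; 3: μ=4.2, E[X²]=26.05.
E[X] = 0.42·8.3 + 0.3·5 + 0.28·4.2 = 6.162.
E[X²] = 0.42·80.45 + 0.3·50 + 0.28·26.05 = 56.083.
Var(X) = E[X²] − (E[X])² = 56.083 − 37.9702 = 18.1128.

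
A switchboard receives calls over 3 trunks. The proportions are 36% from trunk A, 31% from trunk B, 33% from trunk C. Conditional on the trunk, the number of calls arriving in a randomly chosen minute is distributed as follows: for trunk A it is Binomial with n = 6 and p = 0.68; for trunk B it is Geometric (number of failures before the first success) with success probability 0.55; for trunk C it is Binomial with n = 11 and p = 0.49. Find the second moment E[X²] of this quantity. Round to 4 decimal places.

For each component E[X²] = Var + (mean)², giving A: 17.952; B: 2.15702; C: 31.801.
Overall E[X²] = 0.36·17.952 + 0.31·2.15702 + 0.33·31.801 = 17.6257.

17.6257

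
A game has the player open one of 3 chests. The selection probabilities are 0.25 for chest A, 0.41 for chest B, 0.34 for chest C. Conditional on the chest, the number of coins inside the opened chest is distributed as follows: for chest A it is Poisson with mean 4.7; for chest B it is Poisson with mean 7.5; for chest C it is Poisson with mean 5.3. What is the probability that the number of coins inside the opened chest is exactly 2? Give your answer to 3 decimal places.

Conditional on each chest, P(X = 2): A: 0.100457; B: 0.0155555; C: 0.0701069.
By total probability, P(X = 2) = 0.25·0.100457 + 0.41·0.0155555 + 0.34·0.0701069 = 0.0553284.

0.055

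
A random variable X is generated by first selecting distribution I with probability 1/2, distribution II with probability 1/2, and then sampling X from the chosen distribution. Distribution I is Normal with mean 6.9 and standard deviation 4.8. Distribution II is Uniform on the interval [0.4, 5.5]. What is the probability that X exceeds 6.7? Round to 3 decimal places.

0.258

Conditional on each component, P(X > 6.7): I: 0.516618; II: 0.
By total probability, P(X > 6.7) = 0.5·0.516618 + 0.5·0 = 0.258309.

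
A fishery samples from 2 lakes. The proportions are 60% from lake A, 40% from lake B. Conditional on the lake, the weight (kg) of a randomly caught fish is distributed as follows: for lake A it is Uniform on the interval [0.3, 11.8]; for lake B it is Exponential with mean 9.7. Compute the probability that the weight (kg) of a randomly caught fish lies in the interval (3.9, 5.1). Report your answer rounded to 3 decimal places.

0.094

Conditional on each lake, P(3.9 < X < 5.1): A: 0.104348; B: 0.0778412.
By total probability, P(3.9 < X < 5.1) = 0.6·0.104348 + 0.4·0.0778412 = 0.0937452.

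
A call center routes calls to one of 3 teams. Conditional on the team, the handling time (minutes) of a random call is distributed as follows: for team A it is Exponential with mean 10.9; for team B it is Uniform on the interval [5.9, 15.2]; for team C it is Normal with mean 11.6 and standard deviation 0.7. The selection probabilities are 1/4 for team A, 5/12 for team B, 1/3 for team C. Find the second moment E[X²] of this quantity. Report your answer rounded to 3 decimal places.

For each component E[X²] = Var + (mean)², giving A: 237.62; B: 118.51; C: 135.05.
Overall E[X²] = 0.25·237.62 + 0.416667·118.51 + 0.333333·135.05 = 153.801.

153.801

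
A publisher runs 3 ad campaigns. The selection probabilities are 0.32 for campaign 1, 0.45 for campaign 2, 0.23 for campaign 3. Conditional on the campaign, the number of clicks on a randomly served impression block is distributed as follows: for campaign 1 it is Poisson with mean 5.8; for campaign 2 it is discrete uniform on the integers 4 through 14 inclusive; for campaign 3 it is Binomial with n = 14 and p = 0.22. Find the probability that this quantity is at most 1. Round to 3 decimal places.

0.042

Conditional on each campaign, P(X ≤ 1): 1: 0.0205874; 2: 0; 3: 0.152692.
By total probability, P(X ≤ 1) = 0.32·0.0205874 + 0.45·0 + 0.23·0.152692 = 0.0417072.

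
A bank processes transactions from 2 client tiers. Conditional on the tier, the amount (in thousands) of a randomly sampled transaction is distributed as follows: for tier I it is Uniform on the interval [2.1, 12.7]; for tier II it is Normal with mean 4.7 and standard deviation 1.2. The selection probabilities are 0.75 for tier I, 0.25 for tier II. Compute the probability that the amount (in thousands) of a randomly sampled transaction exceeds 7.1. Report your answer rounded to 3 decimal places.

0.402

Conditional on each tier, P(X > 7.1): I: 0.528302; II: 0.0227501.
By total probability, P(X > 7.1) = 0.75·0.528302 + 0.25·0.0227501 = 0.401914.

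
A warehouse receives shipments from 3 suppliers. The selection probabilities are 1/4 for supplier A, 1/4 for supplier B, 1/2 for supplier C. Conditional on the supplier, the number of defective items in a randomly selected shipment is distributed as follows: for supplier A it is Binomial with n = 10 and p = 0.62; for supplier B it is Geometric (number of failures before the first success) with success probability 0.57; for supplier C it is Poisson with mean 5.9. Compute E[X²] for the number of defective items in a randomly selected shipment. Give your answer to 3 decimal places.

For each component E[X²] = Var + (mean)², giving A: 40.796; B: 1.89258; C: 40.71.
Overall E[X²] = 0.25·40.796 + 0.25·1.89258 + 0.5·40.71 = 31.0271.

31.027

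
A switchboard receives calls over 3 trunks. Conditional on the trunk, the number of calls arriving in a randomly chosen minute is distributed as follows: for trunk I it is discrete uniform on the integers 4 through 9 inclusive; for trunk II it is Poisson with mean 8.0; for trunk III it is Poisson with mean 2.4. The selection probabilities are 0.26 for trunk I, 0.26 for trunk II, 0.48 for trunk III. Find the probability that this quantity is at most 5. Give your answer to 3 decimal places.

Conditional on each trunk, P(X ≤ 5): I: 0.333333; II: 0.191236; III: 0.964327.
By total probability, P(X ≤ 5) = 0.26·0.333333 + 0.26·0.191236 + 0.48·0.964327 = 0.599265.

0.599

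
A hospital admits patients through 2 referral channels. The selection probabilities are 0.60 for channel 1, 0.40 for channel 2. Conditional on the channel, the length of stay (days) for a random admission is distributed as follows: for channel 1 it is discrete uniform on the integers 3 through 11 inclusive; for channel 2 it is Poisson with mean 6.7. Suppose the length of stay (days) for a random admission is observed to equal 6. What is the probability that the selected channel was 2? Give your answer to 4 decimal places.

Likelihoods P(X=6 | ·): 1: 0.111111; 2: 0.154648.
Posterior ∝ prior × likelihood. Numerator for 2: 0.4·0.154648 = 0.0618591.
Normalizing constant: 0.6·0.111111 + 0.4·0.154648 = 0.128526.
P(2 | observation) = 0.0618591 / 0.128526 = 0.481297.

0.4813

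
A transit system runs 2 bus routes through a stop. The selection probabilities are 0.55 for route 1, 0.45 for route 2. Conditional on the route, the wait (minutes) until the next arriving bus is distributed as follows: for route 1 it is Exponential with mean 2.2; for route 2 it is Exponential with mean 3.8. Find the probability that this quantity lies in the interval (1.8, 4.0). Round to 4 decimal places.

Conditional on each route, P(1.8 < X < 4.0): 1: 0.278913; 2: 0.273686.
By total probability, P(1.8 < X < 4.0) = 0.55·0.278913 + 0.45·0.273686 = 0.276561.

0.2766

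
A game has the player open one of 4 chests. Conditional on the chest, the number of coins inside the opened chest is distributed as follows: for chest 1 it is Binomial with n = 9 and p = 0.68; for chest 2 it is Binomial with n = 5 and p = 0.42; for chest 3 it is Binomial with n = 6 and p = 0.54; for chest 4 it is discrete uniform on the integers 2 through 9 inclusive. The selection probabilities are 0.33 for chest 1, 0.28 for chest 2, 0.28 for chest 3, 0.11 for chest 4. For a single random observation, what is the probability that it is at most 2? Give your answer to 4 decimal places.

Conditional on each chest, P(X ≤ 2): 1: 0.00642774; 2: 0.64746; 3: 0.27205; 4: 0.125.
By total probability, P(X ≤ 2) = 0.33·0.00642774 + 0.28·0.64746 + 0.28·0.27205 + 0.11·0.125 = 0.273334.

0.2733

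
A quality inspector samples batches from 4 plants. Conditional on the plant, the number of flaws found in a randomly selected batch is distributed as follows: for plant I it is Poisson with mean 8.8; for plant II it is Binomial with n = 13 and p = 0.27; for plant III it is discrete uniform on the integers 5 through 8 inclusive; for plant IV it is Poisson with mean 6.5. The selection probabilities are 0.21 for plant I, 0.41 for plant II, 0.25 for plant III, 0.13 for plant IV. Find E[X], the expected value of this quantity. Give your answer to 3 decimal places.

Component means — I: 8.8; II: 3.51; III: 6.5; IV: 6.5.
E[X] = 0.21·8.8 + 0.41·3.51 + 0.25·6.5 + 0.13·6.5 = 5.7571.

5.757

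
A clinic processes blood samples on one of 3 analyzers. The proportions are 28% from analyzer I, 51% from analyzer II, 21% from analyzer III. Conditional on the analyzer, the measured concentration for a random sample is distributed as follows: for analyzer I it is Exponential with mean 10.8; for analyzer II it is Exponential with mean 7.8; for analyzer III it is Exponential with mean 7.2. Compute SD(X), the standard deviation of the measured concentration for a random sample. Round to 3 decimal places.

Per component, I: μ=10.8, E[X²]=233.28; II: μ=7.8, E[X²]=121.68; III: μ=7.2, E[X²]=103.68.
E[X] = 0.28·10.8 + 0.51·7.8 + 0.21·7.2 = 8.514.
E[X²] = 0.28·233.28 + 0.51·121.68 + 0.21·103.68 = 149.148.
Var(X) = E[X²] − (E[X])² = 149.148 − 72.4882 = 76.6598.
SD(X) = √76.6598 = 8.75556.

8.756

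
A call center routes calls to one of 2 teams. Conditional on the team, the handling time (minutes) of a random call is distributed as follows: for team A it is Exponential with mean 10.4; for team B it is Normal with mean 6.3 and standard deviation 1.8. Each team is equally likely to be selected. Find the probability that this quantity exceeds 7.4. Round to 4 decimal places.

0.3807

Conditional on each team, P(X > 7.4): A: 0.490888; B: 0.270563.
By total probability, P(X > 7.4) = 0.5·0.490888 + 0.5·0.270563 = 0.380726.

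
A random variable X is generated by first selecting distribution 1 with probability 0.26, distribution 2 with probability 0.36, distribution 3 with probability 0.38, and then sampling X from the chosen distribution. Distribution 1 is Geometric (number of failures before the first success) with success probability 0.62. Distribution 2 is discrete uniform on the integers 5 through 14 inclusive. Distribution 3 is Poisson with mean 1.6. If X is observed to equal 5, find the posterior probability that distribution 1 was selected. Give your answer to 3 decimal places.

Likelihoods P(X=5 | ·): 1: 0.00491258; 2: 0.1; 3: 0.017642.
Posterior ∝ prior × likelihood. Numerator for 1: 0.26·0.00491258 = 0.00127727.
Normalizing constant: 0.26·0.00491258 + 0.36·0.1 + 0.38·0.017642 = 0.0439812.
P(1 | observation) = 0.00127727 / 0.0439812 = 0.0290413.

0.029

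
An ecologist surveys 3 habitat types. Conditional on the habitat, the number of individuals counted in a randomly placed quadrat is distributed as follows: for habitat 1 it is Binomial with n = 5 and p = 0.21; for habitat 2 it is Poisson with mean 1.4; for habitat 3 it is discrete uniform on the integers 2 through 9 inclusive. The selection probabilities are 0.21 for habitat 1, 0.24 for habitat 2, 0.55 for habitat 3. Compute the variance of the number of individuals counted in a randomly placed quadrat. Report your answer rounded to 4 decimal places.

7.9100

Per component, 1: μ=1.05, E[X²]=1.932; 2: μ=1.4, E[X²]=3.36; 3: μ=5.5, E[X²]=35.5.
E[X] = 0.21·1.05 + 0.24·1.4 + 0.55·5.5 = 3.5815.
E[X²] = 0.21·1.932 + 0.24·3.36 + 0.55·35.5 = 20.7371.
Var(X) = E[X²] − (E[X])² = 20.7371 − 12.8271 = 7.90998.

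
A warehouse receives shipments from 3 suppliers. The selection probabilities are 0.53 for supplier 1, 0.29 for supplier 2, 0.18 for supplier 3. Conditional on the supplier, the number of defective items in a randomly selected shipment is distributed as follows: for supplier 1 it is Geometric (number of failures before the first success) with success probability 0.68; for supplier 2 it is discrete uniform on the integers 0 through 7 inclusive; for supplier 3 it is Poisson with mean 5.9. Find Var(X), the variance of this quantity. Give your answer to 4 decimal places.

Per component, 1: μ=0.470588, E[X²]=0.913495; 2: μ=3.5, E[X²]=17.5; 3: μ=5.9, E[X²]=40.71.
E[X] = 0.53·0.470588 + 0.29·3.5 + 0.18·5.9 = 2.32641.
E[X²] = 0.53·0.913495 + 0.29·17.5 + 0.18·40.71 = 12.887.
Var(X) = E[X²] − (E[X])² = 12.887 − 5.41219 = 7.47476.

7.4748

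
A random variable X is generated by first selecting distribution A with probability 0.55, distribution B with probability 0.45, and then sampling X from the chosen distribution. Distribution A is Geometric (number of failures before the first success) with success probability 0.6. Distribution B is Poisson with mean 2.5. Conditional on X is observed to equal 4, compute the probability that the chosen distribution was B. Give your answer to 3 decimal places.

Likelihoods P(X=4 | ·): A: 0.01536; B: 0.133602.
Posterior ∝ prior × likelihood. Numerator for B: 0.45·0.133602 = 0.0601208.
Normalizing constant: 0.55·0.01536 + 0.45·0.133602 = 0.0685688.
P(B | observation) = 0.0601208 / 0.0685688 = 0.876795.

0.877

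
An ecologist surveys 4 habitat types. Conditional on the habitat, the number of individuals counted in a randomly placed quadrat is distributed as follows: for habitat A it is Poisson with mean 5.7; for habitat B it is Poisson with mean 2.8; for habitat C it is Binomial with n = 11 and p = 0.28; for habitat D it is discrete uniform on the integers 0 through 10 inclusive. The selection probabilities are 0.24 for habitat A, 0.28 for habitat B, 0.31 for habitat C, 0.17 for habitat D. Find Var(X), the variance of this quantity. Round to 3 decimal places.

Per component, A: μ=5.7, E[X²]=38.19; B: μ=2.8, E[X²]=10.64; C: μ=3.08, E[X²]=11.704; D: μ=5, E[X²]=35.
E[X] = 0.24·5.7 + 0.28·2.8 + 0.31·3.08 + 0.17·5 = 3.9568.
E[X²] = 0.24·38.19 + 0.28·10.64 + 0.31·11.704 + 0.17·35 = 21.723.
Var(X) = E[X²] − (E[X])² = 21.723 − 15.6563 = 6.06677.

6.067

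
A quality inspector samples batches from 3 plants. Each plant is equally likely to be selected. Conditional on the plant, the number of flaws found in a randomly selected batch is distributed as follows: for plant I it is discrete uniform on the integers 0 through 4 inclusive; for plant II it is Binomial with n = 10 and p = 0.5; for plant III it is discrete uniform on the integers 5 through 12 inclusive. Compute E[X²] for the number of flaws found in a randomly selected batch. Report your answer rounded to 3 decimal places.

For each component E[X²] = Var + (mean)², giving I: 6; II: 27.5; III: 77.5.
Overall E[X²] = 0.333333·6 + 0.333333·27.5 + 0.333333·77.5 = 37.

37.000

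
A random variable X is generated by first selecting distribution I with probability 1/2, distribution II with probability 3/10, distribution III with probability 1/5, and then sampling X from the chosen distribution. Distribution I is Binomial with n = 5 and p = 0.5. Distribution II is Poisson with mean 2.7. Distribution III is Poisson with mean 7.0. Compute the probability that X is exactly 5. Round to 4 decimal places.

Conditional on each component, P(X = 5): I: 0.03125; II: 0.0803605; III: 0.127717.
By total probability, P(X = 5) = 0.5·0.03125 + 0.3·0.0803605 + 0.2·0.127717 = 0.0652765.

0.0653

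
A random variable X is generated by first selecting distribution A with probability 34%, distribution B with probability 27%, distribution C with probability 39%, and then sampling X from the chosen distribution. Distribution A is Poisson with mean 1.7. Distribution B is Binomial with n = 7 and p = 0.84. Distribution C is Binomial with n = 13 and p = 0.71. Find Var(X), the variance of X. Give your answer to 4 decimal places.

Per component, A: μ=1.7, E[X²]=4.59; B: μ=5.88, E[X²]=35.5152; C: μ=9.23, E[X²]=87.8696.
E[X] = 0.34·1.7 + 0.27·5.88 + 0.39·9.23 = 5.7653.
E[X²] = 0.34·4.59 + 0.27·35.5152 + 0.39·87.8696 = 45.4188.
Var(X) = E[X²] − (E[X])² = 45.4188 − 33.2387 = 12.1802.

12.1802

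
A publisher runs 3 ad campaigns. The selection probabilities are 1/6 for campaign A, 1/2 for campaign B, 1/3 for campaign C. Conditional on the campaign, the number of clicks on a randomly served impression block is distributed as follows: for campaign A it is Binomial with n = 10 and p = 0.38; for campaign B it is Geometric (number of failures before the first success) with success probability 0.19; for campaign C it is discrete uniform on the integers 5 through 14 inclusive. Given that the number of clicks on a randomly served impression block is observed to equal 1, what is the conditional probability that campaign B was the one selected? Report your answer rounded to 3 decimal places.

Likelihoods P(X=1 | ·): A: 0.0514409; B: 0.1539; C: 0.
Posterior ∝ prior × likelihood. Numerator for B: 0.5·0.1539 = 0.07695.
Normalizing constant: 0.166667·0.0514409 + 0.5·0.1539 + 0.333333·0 = 0.0855235.
P(B | observation) = 0.07695 / 0.0855235 = 0.899753.

0.900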